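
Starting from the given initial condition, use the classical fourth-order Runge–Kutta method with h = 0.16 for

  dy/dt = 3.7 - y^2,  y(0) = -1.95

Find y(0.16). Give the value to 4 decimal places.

RK4: k1 = f(t_n, y_n); k2 = f(t_n + h/2, y_n + (h/2)·k1); k3 = f(t_n + h/2, y_n + (h/2)·k2); k4 = f(t_n + h, y_n + h·k3); y_{n+1} = y_n + (h/6)·(k1 + 2k2 + 2k3 + k4).
t=0.000000, y=-1.950000:
  k1 = f(0.000000, -1.950000) = -0.102500
  k2 = f(0.080000, -1.958200) = -0.134547
  k3 = f(0.080000, -1.960764) = -0.144595
  k4 = f(0.160000, -1.973135) = -0.193262
  y ← -1.950000 + (0.16/6)·(k1 + 2k2 + 2k3 + k4) = -1.972775
y(0.16) ≈ -1.9728

-1.9728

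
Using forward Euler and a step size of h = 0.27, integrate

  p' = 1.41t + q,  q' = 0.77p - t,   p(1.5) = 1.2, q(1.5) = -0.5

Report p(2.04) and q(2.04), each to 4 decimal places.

Euler on (p,q): p_{n+1} = p_n + h·p', q_{n+1} = q_n + h·q'.
1.500000: (1.200000, -0.500000); f=(1.615000, -0.576000) → (1.636050, -0.655520)
1.770000: (1.636050, -0.655520); f=(1.840180, -0.510242) → (2.132899, -0.793285)
(p(2.04), q(2.04)) ≈ (2.1329, -0.7933)

2.1329, -0.7933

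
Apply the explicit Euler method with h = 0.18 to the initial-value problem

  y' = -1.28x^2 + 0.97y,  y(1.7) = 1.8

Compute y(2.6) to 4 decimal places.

-2.6187

Euler: y_{n+1} = y_n + h·f(x_n, y_n).
x=1.700000, y=1.800000: f=-1.953200 → y ← 1.800000 + 0.18·(-1.953200) = 1.448424
x=1.880000, y=1.448424: f=-3.119061 → y ← 1.448424 + 0.18·(-3.119061) = 0.886993
x=2.060000, y=0.886993: f=-4.571425 → y ← 0.886993 + 0.18·(-4.571425) = 0.064137
x=2.240000, y=0.064137: f=-6.360315 → y ← 0.064137 + 0.18·(-6.360315) = -1.080720
x=2.420000, y=-1.080720: f=-8.544491 → y ← -1.080720 + 0.18·(-8.544491) = -2.618728
y(2.6) ≈ -2.6187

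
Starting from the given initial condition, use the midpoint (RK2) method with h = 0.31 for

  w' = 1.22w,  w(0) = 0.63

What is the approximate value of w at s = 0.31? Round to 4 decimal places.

Midpoint: k1 = f(s_n, w_n); k2 = f(s_n + h/2, w_n + (h/2)·k1); w_{n+1} = w_n + h·k2.
s=0.000000, w=0.630000:
  k1 = f(0.000000, 0.630000) = 0.768600
  k2 = f(0.155000, 0.749133) = 0.913942
  w ← 0.630000 + 0.31·0.913942 = 0.913322
w(0.31) ≈ 0.9133

0.9133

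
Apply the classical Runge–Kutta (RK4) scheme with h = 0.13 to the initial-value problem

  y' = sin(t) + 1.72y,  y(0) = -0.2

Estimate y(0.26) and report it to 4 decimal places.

-0.2735

RK4: k1 = f(t_n, y_n); k2 = f(t_n + h/2, y_n + (h/2)·k1); k3 = f(t_n + h/2, y_n + (h/2)·k2); k4 = f(t_n + h, y_n + h·k3); y_{n+1} = y_n + (h/6)·(k1 + 2k2 + 2k3 + k4).
t=0.000000, y=-0.200000:
  k1 = f(0.000000, -0.200000) = -0.344000
  k2 = f(0.065000, -0.222360) = -0.317505
  k3 = f(0.065000, -0.220638) = -0.314543
  k4 = f(0.130000, -0.240891) = -0.284698
  y ← -0.200000 + (0.13/6)·(k1 + 2k2 + 2k3 + k4) = -0.241011
t=0.130000, y=-0.241011:
  k1 = f(0.130000, -0.241011) = -0.284904
  k2 = f(0.195000, -0.259529) = -0.252624
  k3 = f(0.195000, -0.257431) = -0.249015
  k4 = f(0.260000, -0.273382) = -0.213137
  y ← -0.241011 + (0.13/6)·(k1 + 2k2 + 2k3 + k4) = -0.273539
y(0.26) ≈ -0.2735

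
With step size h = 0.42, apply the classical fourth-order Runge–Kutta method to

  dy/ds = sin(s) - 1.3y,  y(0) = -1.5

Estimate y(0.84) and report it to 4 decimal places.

RK4: k1 = f(s_n, y_n); k2 = f(s_n + h/2, y_n + (h/2)·k1); k3 = f(s_n + h/2, y_n + (h/2)·k2); k4 = f(s_n + h, y_n + h·k3); y_{n+1} = y_n + (h/6)·(k1 + 2k2 + 2k3 + k4).
s=0.000000, y=-1.500000:
  k1 = f(0.000000, -1.500000) = 1.950000
  k2 = f(0.210000, -1.090500) = 1.626110
  k3 = f(0.210000, -1.158517) = 1.714532
  k4 = f(0.420000, -0.779897) = 1.421626
  y ← -1.500000 + (0.42/6)·(k1 + 2k2 + 2k3 + k4) = -0.796296
s=0.420000, y=-0.796296:
  k1 = f(0.420000, -0.796296) = 1.442946
  k2 = f(0.630000, -0.493278) = 1.230406
  k3 = f(0.630000, -0.537911) = 1.288429
  k4 = f(0.840000, -0.255156) = 1.076346
  y ← -0.796296 + (0.42/6)·(k1 + 2k2 + 2k3 + k4) = -0.267309
y(0.84) ≈ -0.2673

-0.2673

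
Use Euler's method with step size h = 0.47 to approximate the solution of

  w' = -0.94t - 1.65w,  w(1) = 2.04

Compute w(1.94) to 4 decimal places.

-0.6458

Euler: w_{n+1} = w_n + h·f(t_n, w_n).
t=1.000000, w=2.040000: f=-4.306000 → w ← 2.040000 + 0.47·(-4.306000) = 0.016180
t=1.470000, w=0.016180: f=-1.408497 → w ← 0.016180 + 0.47·(-1.408497) = -0.645814
w(1.94) ≈ -0.6458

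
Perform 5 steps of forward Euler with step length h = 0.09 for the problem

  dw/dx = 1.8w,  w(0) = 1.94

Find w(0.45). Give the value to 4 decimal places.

4.1099

Euler: w_{n+1} = w_n + h·f(x_n, w_n).
x=0.000000, w=1.940000: f=3.492000 → w ← 1.940000 + 0.09·3.492000 = 2.254280
x=0.090000, w=2.254280: f=4.057704 → w ← 2.254280 + 0.09·4.057704 = 2.619473
x=0.180000, w=2.619473: f=4.715052 → w ← 2.619473 + 0.09·4.715052 = 3.043828
x=0.270000, w=3.043828: f=5.478890 → w ← 3.043828 + 0.09·5.478890 = 3.536928
x=0.360000, w=3.536928: f=6.366471 → w ← 3.536928 + 0.09·6.366471 = 4.109911
w(0.45) ≈ 4.1099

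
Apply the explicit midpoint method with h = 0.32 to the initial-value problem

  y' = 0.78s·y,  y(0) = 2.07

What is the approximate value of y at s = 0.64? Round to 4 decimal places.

Midpoint: k1 = f(s_n, y_n); k2 = f(s_n + h/2, y_n + (h/2)·k1); y_{n+1} = y_n + h·k2.
s=0.000000, y=2.070000:
  k1 = f(0.000000, 2.070000) = 0.000000
  k2 = f(0.160000, 2.070000) = 0.258336
  y ← 2.070000 + 0.32·0.258336 = 2.152668
s=0.320000, y=2.152668:
  k1 = f(0.320000, 2.152668) = 0.537306
  k2 = f(0.480000, 2.238636) = 0.838145
  y ← 2.152668 + 0.32·0.838145 = 2.420874
y(0.64) ≈ 2.4209

2.4209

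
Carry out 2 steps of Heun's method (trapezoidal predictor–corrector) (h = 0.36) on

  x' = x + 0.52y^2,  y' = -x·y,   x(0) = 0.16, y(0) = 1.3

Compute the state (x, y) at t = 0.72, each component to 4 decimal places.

Heun on (x,y): k1 = f(t_n, state_n); k2 = f(t_n + h, state_n + h·k1); state_{n+1} = state_n + (h/2)·(k1 + k2).
0.000000: (0.160000, 1.300000)
  k1 = (1.038800, -0.208000)
  predictor → (0.533968, 1.225120)
  k2 = (1.314446, -0.654175)
  → (0.583584, 1.144809)
0.360000: (0.583584, 1.144809)
  k1 = (1.265089, -0.668092)
  predictor → (1.039016, 0.904295)
  k2 = (1.464246, -0.939578)
  → (1.074865, 0.855428)
(x(0.72), y(0.72)) ≈ (1.0749, 0.8554)

1.0749, 0.8554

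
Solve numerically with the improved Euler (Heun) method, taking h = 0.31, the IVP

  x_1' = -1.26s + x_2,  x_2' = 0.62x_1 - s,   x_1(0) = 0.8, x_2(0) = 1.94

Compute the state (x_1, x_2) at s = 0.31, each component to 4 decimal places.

Heun on (x_1,x_2): k1 = f(s_n, state_n); k2 = f(s_n + h, state_n + h·k1); state_{n+1} = state_n + (h/2)·(k1 + k2).
0.000000: (0.800000, 1.940000)
  k1 = (1.940000, 0.496000)
  predictor → (1.401400, 2.093760)
  k2 = (1.703160, 0.558868)
  → (1.364690, 2.103505)
(x_1(0.31), x_2(0.31)) ≈ (1.3647, 2.1035)

1.3647, 2.1035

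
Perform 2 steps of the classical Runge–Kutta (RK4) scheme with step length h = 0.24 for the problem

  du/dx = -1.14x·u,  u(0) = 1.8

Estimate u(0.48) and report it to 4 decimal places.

1.5785

RK4: k1 = f(x_n, u_n); k2 = f(x_n + h/2, u_n + (h/2)·k1); k3 = f(x_n + h/2, u_n + (h/2)·k2); k4 = f(x_n + h, u_n + h·k3); u_{n+1} = u_n + (h/6)·(k1 + 2k2 + 2k3 + k4).
x=0.000000, u=1.800000:
  k1 = f(0.000000, 1.800000) = 0.000000
  k2 = f(0.120000, 1.800000) = -0.246240
  k3 = f(0.120000, 1.770451) = -0.242198
  k4 = f(0.240000, 1.741873) = -0.476576
  u ← 1.800000 + (0.24/6)·(k1 + 2k2 + 2k3 + k4) = 1.741862
x=0.240000, u=1.741862:
  k1 = f(0.240000, 1.741862) = -0.476573
  k2 = f(0.360000, 1.684673) = -0.691390
  k3 = f(0.360000, 1.658895) = -0.680811
  k4 = f(0.480000, 1.578467) = -0.863737
  u ← 1.741862 + (0.24/6)·(k1 + 2k2 + 2k3 + k4) = 1.578473
u(0.48) ≈ 1.5785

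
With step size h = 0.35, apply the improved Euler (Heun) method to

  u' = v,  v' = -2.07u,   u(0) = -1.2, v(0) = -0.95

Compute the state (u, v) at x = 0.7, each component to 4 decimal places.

Heun on (u,v): k1 = f(x_n, state_n); k2 = f(x_n + h, state_n + h·k1); state_{n+1} = state_n + (h/2)·(k1 + k2).
0.000000: (-1.200000, -0.950000)
  k1 = (-0.950000, 2.484000)
  predictor → (-1.532500, -0.080600)
  k2 = (-0.080600, 3.172275)
  → (-1.380355, 0.039848)
0.350000: (-1.380355, 0.039848)
  k1 = (0.039848, 2.857335)
  predictor → (-1.366408, 1.039915)
  k2 = (1.039915, 2.828465)
  → (-1.191396, 1.034863)
(u(0.7), v(0.7)) ≈ (-1.1914, 1.0349)

-1.1914, 1.0349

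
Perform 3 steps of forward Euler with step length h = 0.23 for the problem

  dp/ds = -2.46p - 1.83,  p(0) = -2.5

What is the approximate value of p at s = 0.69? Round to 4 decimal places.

-0.8877

Euler: p_{n+1} = p_n + h·f(s_n, p_n).
s=0.000000, p=-2.500000: f=4.320000 → p ← -2.500000 + 0.23·4.320000 = -1.506400
s=0.230000, p=-1.506400: f=1.875744 → p ← -1.506400 + 0.23·1.875744 = -1.074979
s=0.460000, p=-1.074979: f=0.814448 → p ← -1.074979 + 0.23·0.814448 = -0.887656
p(0.69) ≈ -0.8877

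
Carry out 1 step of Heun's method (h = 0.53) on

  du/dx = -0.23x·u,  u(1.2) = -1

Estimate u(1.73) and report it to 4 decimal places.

-0.8368

Heun: k1 = f(x_n, u_n); k2 = f(x_n + h, u_n + h·k1); u_{n+1} = u_n + (h/2)·(k1 + k2).
x=1.200000, u=-1.000000:
  k1 = f(1.200000, -1.000000) = 0.276000
  k2 = f(1.730000, -0.853720) = 0.339695
  u ← -1.000000 + (0.53/2)·(0.276000 + 0.339695) = -0.836841
u(1.73) ≈ -0.8368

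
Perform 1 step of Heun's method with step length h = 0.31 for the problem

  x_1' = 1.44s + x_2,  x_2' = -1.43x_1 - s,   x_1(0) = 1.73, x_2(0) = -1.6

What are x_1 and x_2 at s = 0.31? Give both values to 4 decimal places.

1.1843, -2.3050

Heun on (x_1,x_2): k1 = f(s_n, state_n); k2 = f(s_n + h, state_n + h·k1); state_{n+1} = state_n + (h/2)·(k1 + k2).
0.000000: (1.730000, -1.600000)
  k1 = (-1.600000, -2.473900)
  predictor → (1.234000, -2.366909)
  k2 = (-1.920509, -2.074620)
  → (1.184321, -2.305021)
(x_1(0.31), x_2(0.31)) ≈ (1.1843, -2.3050)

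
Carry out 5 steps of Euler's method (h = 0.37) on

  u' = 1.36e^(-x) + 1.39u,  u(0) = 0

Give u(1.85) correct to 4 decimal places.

4.7691

Euler: u_{n+1} = u_n + h·f(x_n, u_n).
x=0.000000, u=0.000000: f=1.360000 → u ← 0.000000 + 0.37·1.360000 = 0.503200
x=0.370000, u=0.503200: f=1.638847 → u ← 0.503200 + 0.37·1.638847 = 1.109573
x=0.740000, u=1.109573: f=2.191182 → u ← 1.109573 + 0.37·2.191182 = 1.920311
x=1.110000, u=1.920311: f=3.117432 → u ← 1.920311 + 0.37·3.117432 = 3.073760
x=1.480000, u=3.073760: f=4.582114 → u ← 3.073760 + 0.37·4.582114 = 4.769143
u(1.85) ≈ 4.7691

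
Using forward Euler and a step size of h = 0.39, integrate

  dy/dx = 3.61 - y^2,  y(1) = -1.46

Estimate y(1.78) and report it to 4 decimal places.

Euler: y_{n+1} = y_n + h·f(x_n, y_n).
x=1.000000, y=-1.460000: f=1.478400 → y ← -1.460000 + 0.39·1.478400 = -0.883424
x=1.390000, y=-0.883424: f=2.829562 → y ← -0.883424 + 0.39·2.829562 = 0.220105
y(1.78) ≈ 0.2201

0.2201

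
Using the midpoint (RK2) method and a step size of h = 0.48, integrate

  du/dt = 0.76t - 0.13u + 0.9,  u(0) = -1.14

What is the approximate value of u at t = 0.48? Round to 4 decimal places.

Midpoint: k1 = f(t_n, u_n); k2 = f(t_n + h/2, u_n + (h/2)·k1); u_{n+1} = u_n + h·k2.
t=0.000000, u=-1.140000:
  k1 = f(0.000000, -1.140000) = 1.048200
  k2 = f(0.240000, -0.888432) = 1.197896
  u ← -1.140000 + 0.48·1.197896 = -0.565010
u(0.48) ≈ -0.5650

-0.5650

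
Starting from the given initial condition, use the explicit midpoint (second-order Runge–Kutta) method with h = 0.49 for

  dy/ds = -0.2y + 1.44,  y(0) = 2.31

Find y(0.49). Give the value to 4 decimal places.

2.7657

Midpoint: k1 = f(s_n, y_n); k2 = f(s_n + h/2, y_n + (h/2)·k1); y_{n+1} = y_n + h·k2.
s=0.000000, y=2.310000:
  k1 = f(0.000000, 2.310000) = 0.978000
  k2 = f(0.245000, 2.549610) = 0.930078
  y ← 2.310000 + 0.49·0.930078 = 2.765738
y(0.49) ≈ 2.7657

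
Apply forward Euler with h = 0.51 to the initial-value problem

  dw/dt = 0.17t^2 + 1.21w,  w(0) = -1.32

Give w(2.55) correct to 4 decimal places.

-13.5766

Euler: w_{n+1} = w_n + h·f(t_n, w_n).
t=0.000000, w=-1.320000: f=-1.597200 → w ← -1.320000 + 0.51·(-1.597200) = -2.134572
t=0.510000, w=-2.134572: f=-2.538615 → w ← -2.134572 + 0.51·(-2.538615) = -3.429266
t=1.020000, w=-3.429266: f=-3.972544 → w ← -3.429266 + 0.51·(-3.972544) = -5.455263
t=1.530000, w=-5.455263: f=-6.202915 → w ← -5.455263 + 0.51·(-6.202915) = -8.618750
t=2.040000, w=-8.618750: f=-9.721215 → w ← -8.618750 + 0.51·(-9.721215) = -13.576569
w(2.55) ≈ -13.5766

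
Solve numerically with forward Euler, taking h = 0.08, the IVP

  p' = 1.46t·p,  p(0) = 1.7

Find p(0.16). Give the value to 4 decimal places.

Euler: p_{n+1} = p_n + h·f(t_n, p_n).
t=0.000000, p=1.700000: f=0.000000 → p ← 1.700000 + 0.08·0.000000 = 1.700000
t=0.080000, p=1.700000: f=0.198560 → p ← 1.700000 + 0.08·0.198560 = 1.715885
p(0.16) ≈ 1.7159

1.7159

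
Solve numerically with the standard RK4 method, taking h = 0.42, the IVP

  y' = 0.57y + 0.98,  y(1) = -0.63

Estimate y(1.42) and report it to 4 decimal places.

RK4: k1 = f(x_n, y_n); k2 = f(x_n + h/2, y_n + (h/2)·k1); k3 = f(x_n + h/2, y_n + (h/2)·k2); k4 = f(x_n + h, y_n + h·k3); y_{n+1} = y_n + (h/6)·(k1 + 2k2 + 2k3 + k4).
x=1.000000, y=-0.630000:
  k1 = f(1.000000, -0.630000) = 0.620900
  k2 = f(1.210000, -0.499611) = 0.695222
  k3 = f(1.210000, -0.484003) = 0.704118
  k4 = f(1.420000, -0.334270) = 0.789466
  y ← -0.630000 + (0.42/6)·(k1 + 2k2 + 2k3 + k4) = -0.335367
y(1.42) ≈ -0.3354

-0.3354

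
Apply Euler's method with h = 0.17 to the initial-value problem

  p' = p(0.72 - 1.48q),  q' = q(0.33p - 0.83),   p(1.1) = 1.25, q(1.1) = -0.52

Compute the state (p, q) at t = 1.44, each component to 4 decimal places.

1.9487, -0.4574

Euler on (p,q): p_{n+1} = p_n + h·p', q_{n+1} = q_n + h·q'.
1.100000: (1.250000, -0.520000); f=(1.862000, 0.217100) → (1.566540, -0.483093)
1.270000: (1.566540, -0.483093); f=(2.247950, 0.151228) → (1.948691, -0.457384)
(p(1.44), q(1.44)) ≈ (1.9487, -0.4574)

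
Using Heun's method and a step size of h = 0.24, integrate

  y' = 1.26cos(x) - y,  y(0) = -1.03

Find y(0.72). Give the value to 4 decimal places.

0.0668

Heun: k1 = f(x_n, y_n); k2 = f(x_n + h, y_n + h·k1); y_{n+1} = y_n + (h/2)·(k1 + k2).
x=0.000000, y=-1.030000:
  k1 = f(0.000000, -1.030000) = 2.290000
  k2 = f(0.240000, -0.480400) = 1.704286
  y ← -1.030000 + (0.24/2)·(2.290000 + 1.704286) = -0.550686
x=0.240000, y=-0.550686:
  k1 = f(0.240000, -0.550686) = 1.774572
  k2 = f(0.480000, -0.124789) = 1.242402
  y ← -0.550686 + (0.24/2)·(1.774572 + 1.242402) = -0.188649
x=0.480000, y=-0.188649:
  k1 = f(0.480000, -0.188649) = 1.306262
  k2 = f(0.720000, 0.124854) = 0.822421
  y ← -0.188649 + (0.24/2)·(1.306262 + 0.822421) = 0.066793
y(0.72) ≈ 0.0668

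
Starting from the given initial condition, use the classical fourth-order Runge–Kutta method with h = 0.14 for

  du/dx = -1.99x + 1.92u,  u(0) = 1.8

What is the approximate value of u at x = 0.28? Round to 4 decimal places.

RK4: k1 = f(x_n, u_n); k2 = f(x_n + h/2, u_n + (h/2)·k1); k3 = f(x_n + h/2, u_n + (h/2)·k2); k4 = f(x_n + h, u_n + h·k3); u_{n+1} = u_n + (h/6)·(k1 + 2k2 + 2k3 + k4).
x=0.000000, u=1.800000:
  k1 = f(0.000000, 1.800000) = 3.456000
  k2 = f(0.070000, 2.041920) = 3.781186
  k3 = f(0.070000, 2.064683) = 3.824891
  k4 = f(0.140000, 2.335485) = 4.205531
  u ← 1.800000 + (0.14/6)·(k1 + 2k2 + 2k3 + k4) = 2.333719
x=0.140000, u=2.333719:
  k1 = f(0.140000, 2.333719) = 4.202141
  k2 = f(0.210000, 2.627869) = 4.627609
  k3 = f(0.210000, 2.657652) = 4.684792
  k4 = f(0.280000, 2.989590) = 5.182813
  u ← 2.333719 + (0.14/6)·(k1 + 2k2 + 2k3 + k4) = 2.987280
u(0.28) ≈ 2.9873

2.9873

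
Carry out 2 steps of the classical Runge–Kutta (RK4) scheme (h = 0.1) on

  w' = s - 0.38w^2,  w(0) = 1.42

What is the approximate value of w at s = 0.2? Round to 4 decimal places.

RK4: k1 = f(s_n, w_n); k2 = f(s_n + h/2, w_n + (h/2)·k1); k3 = f(s_n + h/2, w_n + (h/2)·k2); k4 = f(s_n + h, w_n + h·k3); w_{n+1} = w_n + (h/6)·(k1 + 2k2 + 2k3 + k4).
s=0.000000, w=1.420000:
  k1 = f(0.000000, 1.420000) = -0.766232
  k2 = f(0.050000, 1.381688) = -0.675444
  k3 = f(0.050000, 1.386228) = -0.680218
  k4 = f(0.100000, 1.351978) = -0.594581
  w ← 1.420000 + (0.1/6)·(k1 + 2k2 + 2k3 + k4) = 1.352131
s=0.100000, w=1.352131:
  k1 = f(0.100000, 1.352131) = -0.594738
  k2 = f(0.150000, 1.322394) = -0.514516
  k3 = f(0.150000, 1.326405) = -0.518553
  k4 = f(0.200000, 1.300276) = -0.442472
  w ← 1.352131 + (0.1/6)·(k1 + 2k2 + 2k3 + k4) = 1.300409
w(0.2) ≈ 1.3004

1.3004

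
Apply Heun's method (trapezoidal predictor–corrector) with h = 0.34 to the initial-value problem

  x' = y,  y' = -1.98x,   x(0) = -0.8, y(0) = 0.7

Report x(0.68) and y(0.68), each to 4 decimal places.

-0.0227, 1.3426

Heun on (x,y): k1 = f(t_n, state_n); k2 = f(t_n + h, state_n + h·k1); state_{n+1} = state_n + (h/2)·(k1 + k2).
0.000000: (-0.800000, 0.700000)
  k1 = (0.700000, 1.584000)
  predictor → (-0.562000, 1.238560)
  k2 = (1.238560, 1.112760)
  → (-0.470445, 1.158449)
0.340000: (-0.470445, 1.158449)
  k1 = (1.158449, 0.931481)
  predictor → (-0.076572, 1.475153)
  k2 = (1.475153, 0.151613)
  → (-0.022732, 1.342575)
(x(0.68), y(0.68)) ≈ (-0.0227, 1.3426)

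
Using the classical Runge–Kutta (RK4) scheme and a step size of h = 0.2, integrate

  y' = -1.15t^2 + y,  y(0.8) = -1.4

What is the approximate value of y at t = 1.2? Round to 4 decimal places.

-2.6467

RK4: k1 = f(t_n, y_n); k2 = f(t_n + h/2, y_n + (h/2)·k1); k3 = f(t_n + h/2, y_n + (h/2)·k2); k4 = f(t_n + h, y_n + h·k3); y_{n+1} = y_n + (h/6)·(k1 + 2k2 + 2k3 + k4).
t=0.800000, y=-1.400000:
  k1 = f(0.800000, -1.400000) = -2.136000
  k2 = f(0.900000, -1.613600) = -2.545100
  k3 = f(0.900000, -1.654510) = -2.586010
  k4 = f(1.000000, -1.917202) = -3.067202
  y ← -1.400000 + (0.2/6)·(k1 + 2k2 + 2k3 + k4) = -1.915514
t=1.000000, y=-1.915514:
  k1 = f(1.000000, -1.915514) = -3.065514
  k2 = f(1.100000, -2.222065) = -3.613565
  k3 = f(1.100000, -2.276871) = -3.668371
  k4 = f(1.200000, -2.649188) = -4.305188
  y ← -1.915514 + (0.2/6)·(k1 + 2k2 + 2k3 + k4) = -2.646667
y(1.2) ≈ -2.6467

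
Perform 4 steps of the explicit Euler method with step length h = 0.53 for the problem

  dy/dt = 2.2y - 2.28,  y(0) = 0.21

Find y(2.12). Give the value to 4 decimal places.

-17.1525

Euler: y_{n+1} = y_n + h·f(t_n, y_n).
t=0.000000, y=0.210000: f=-1.818000 → y ← 0.210000 + 0.53·(-1.818000) = -0.753540
t=0.530000, y=-0.753540: f=-3.937788 → y ← -0.753540 + 0.53·(-3.937788) = -2.840568
t=1.060000, y=-2.840568: f=-8.529249 → y ← -2.840568 + 0.53·(-8.529249) = -7.361070
t=1.590000, y=-7.361070: f=-18.474353 → y ← -7.361070 + 0.53·(-18.474353) = -17.152477
y(2.12) ≈ -17.1525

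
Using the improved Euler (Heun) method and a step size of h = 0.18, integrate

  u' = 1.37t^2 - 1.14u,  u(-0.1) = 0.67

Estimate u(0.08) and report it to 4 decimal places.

0.5484

Heun: k1 = f(t_n, u_n); k2 = f(t_n + h, u_n + h·k1); u_{n+1} = u_n + (h/2)·(k1 + k2).
t=-0.100000, u=0.670000:
  k1 = f(-0.100000, 0.670000) = -0.750100
  k2 = f(0.080000, 0.534982) = -0.601111
  u ← 0.670000 + (0.18/2)·(-0.750100 + (-0.601111)) = 0.548391
u(0.08) ≈ 0.5484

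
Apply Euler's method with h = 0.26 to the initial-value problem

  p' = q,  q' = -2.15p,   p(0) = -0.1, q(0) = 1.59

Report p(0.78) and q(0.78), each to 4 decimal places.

Euler on (p,q): p_{n+1} = p_n + h·p', q_{n+1} = q_n + h·q'.
0.000000: (-0.100000, 1.590000); f=(1.590000, 0.215000) → (0.313400, 1.645900)
0.260000: (0.313400, 1.645900); f=(1.645900, -0.673810) → (0.741334, 1.470709)
0.520000: (0.741334, 1.470709); f=(1.470709, -1.593868) → (1.123718, 1.056304)
(p(0.78), q(0.78)) ≈ (1.1237, 1.0563)

1.1237, 1.0563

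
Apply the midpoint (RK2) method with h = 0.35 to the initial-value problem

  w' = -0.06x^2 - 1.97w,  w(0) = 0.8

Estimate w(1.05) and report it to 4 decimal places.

Midpoint: k1 = f(x_n, w_n); k2 = f(x_n + h/2, w_n + (h/2)·k1); w_{n+1} = w_n + h·k2.
x=0.000000, w=0.800000:
  k1 = f(0.000000, 0.800000) = -1.576000
  k2 = f(0.175000, 0.524200) = -1.034512
  w ← 0.800000 + 0.35·(-1.034512) = 0.437921
x=0.350000, w=0.437921:
  k1 = f(0.350000, 0.437921) = -0.870054
  k2 = f(0.525000, 0.285661) = -0.579291
  w ← 0.437921 + 0.35·(-0.579291) = 0.235169
x=0.700000, w=0.235169:
  k1 = f(0.700000, 0.235169) = -0.492683
  k2 = f(0.875000, 0.148950) = -0.339368
  w ← 0.235169 + 0.35·(-0.339368) = 0.116390
w(1.05) ≈ 0.1164

0.1164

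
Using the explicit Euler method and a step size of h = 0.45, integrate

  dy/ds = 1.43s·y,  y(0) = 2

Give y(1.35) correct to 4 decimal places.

4.0729

Euler: y_{n+1} = y_n + h·f(s_n, y_n).
s=0.000000, y=2.000000: f=0.000000 → y ← 2.000000 + 0.45·0.000000 = 2.000000
s=0.450000, y=2.000000: f=1.287000 → y ← 2.000000 + 0.45·1.287000 = 2.579150
s=0.900000, y=2.579150: f=3.319366 → y ← 2.579150 + 0.45·3.319366 = 4.072865
y(1.35) ≈ 4.0729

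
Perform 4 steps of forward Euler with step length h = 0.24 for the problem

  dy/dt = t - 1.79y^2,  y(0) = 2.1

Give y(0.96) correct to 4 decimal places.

Euler: y_{n+1} = y_n + h·f(t_n, y_n).
t=0.000000, y=2.100000: f=-7.893900 → y ← 2.100000 + 0.24·(-7.893900) = 0.205464
t=0.240000, y=0.205464: f=0.164434 → y ← 0.205464 + 0.24·0.164434 = 0.244928
t=0.480000, y=0.244928: f=0.372618 → y ← 0.244928 + 0.24·0.372618 = 0.334357
t=0.720000, y=0.334357: f=0.519888 → y ← 0.334357 + 0.24·0.519888 = 0.459130
y(0.96) ≈ 0.4591

0.4591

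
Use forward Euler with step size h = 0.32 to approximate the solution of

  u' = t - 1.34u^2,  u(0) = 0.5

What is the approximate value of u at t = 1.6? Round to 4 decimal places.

Euler: u_{n+1} = u_n + h·f(t_n, u_n).
t=0.000000, u=0.500000: f=-0.335000 → u ← 0.500000 + 0.32·(-0.335000) = 0.392800
t=0.320000, u=0.392800: f=0.113249 → u ← 0.392800 + 0.32·0.113249 = 0.429040
t=0.640000, u=0.429040: f=0.393339 → u ← 0.429040 + 0.32·0.393339 = 0.554908
t=0.960000, u=0.554908: f=0.547383 → u ← 0.554908 + 0.32·0.547383 = 0.730071
t=1.280000, u=0.730071: f=0.565775 → u ← 0.730071 + 0.32·0.565775 = 0.911119
u(1.6) ≈ 0.9111

0.9111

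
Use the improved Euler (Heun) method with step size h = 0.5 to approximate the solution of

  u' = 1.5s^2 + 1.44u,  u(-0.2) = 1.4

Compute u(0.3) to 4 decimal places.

Heun: k1 = f(s_n, u_n); k2 = f(s_n + h, u_n + h·k1); u_{n+1} = u_n + (h/2)·(k1 + k2).
s=-0.200000, u=1.400000:
  k1 = f(-0.200000, 1.400000) = 2.076000
  k2 = f(0.300000, 2.438000) = 3.645720
  u ← 1.400000 + (0.5/2)·(2.076000 + 3.645720) = 2.830430
u(0.3) ≈ 2.8304

2.8304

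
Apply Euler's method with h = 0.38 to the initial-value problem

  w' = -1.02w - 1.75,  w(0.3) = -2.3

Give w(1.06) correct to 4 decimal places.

Euler: w_{n+1} = w_n + h·f(x_n, w_n).
x=0.300000, w=-2.300000: f=0.596000 → w ← -2.300000 + 0.38·0.596000 = -2.073520
x=0.680000, w=-2.073520: f=0.364990 → w ← -2.073520 + 0.38·0.364990 = -1.934824
w(1.06) ≈ -1.9348

-1.9348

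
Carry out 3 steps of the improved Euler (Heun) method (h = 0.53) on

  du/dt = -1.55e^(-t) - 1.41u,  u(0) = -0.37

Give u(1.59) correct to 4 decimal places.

Heun: k1 = f(t_n, u_n); k2 = f(t_n + h, u_n + h·k1); u_{n+1} = u_n + (h/2)·(k1 + k2).
t=0.000000, u=-0.370000:
  k1 = f(0.000000, -0.370000) = -1.028300
  k2 = f(0.530000, -0.914999) = 0.377811
  u ← -0.370000 + (0.53/2)·(-1.028300 + 0.377811) = -0.542380
t=0.530000, u=-0.542380:
  k1 = f(0.530000, -0.542380) = -0.147582
  k2 = f(1.060000, -0.620598) = 0.338037
  u ← -0.542380 + (0.53/2)·(-0.147582 + 0.338037) = -0.491909
t=1.060000, u=-0.491909:
  k1 = f(1.060000, -0.491909) = 0.156585
  k2 = f(1.590000, -0.408919) = 0.260491
  u ← -0.491909 + (0.53/2)·(0.156585 + 0.260491) = -0.381384
u(1.59) ≈ -0.3814

-0.3814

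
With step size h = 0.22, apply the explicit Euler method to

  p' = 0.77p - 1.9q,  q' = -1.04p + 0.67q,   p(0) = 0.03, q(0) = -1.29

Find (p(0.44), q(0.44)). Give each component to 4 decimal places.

1.2932, -1.8376

Euler on (p,q): p_{n+1} = p_n + h·p', q_{n+1} = q_n + h·q'.
0.000000: (0.030000, -1.290000); f=(2.474100, -0.895500) → (0.574302, -1.487010)
0.220000: (0.574302, -1.487010); f=(3.267532, -1.593571) → (1.293159, -1.837596)
(p(0.44), q(0.44)) ≈ (1.2932, -1.8376)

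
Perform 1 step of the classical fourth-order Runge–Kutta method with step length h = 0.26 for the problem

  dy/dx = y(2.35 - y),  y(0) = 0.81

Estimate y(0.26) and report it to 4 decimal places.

RK4: k1 = f(x_n, y_n); k2 = f(x_n + h/2, y_n + (h/2)·k1); k3 = f(x_n + h/2, y_n + (h/2)·k2); k4 = f(x_n + h, y_n + h·k3); y_{n+1} = y_n + (h/6)·(k1 + 2k2 + 2k3 + k4).
x=0.000000, y=0.810000:
  k1 = f(0.000000, 0.810000) = 1.247400
  k2 = f(0.130000, 0.972162) = 1.339482
  k3 = f(0.130000, 0.984133) = 1.344195
  k4 = f(0.260000, 1.159491) = 1.380384
  y ← 0.810000 + (0.26/6)·(k1 + 2k2 + 2k3 + k4) = 1.156456
y(0.26) ≈ 1.1565

1.1565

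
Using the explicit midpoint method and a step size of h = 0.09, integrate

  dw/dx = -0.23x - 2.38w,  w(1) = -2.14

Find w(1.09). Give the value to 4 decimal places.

Midpoint: k1 = f(x_n, w_n); k2 = f(x_n + h/2, w_n + (h/2)·k1); w_{n+1} = w_n + h·k2.
x=1.000000, w=-2.140000:
  k1 = f(1.000000, -2.140000) = 4.863200
  k2 = f(1.045000, -1.921156) = 4.332001
  w ← -2.140000 + 0.09·4.332001 = -1.750120
w(1.09) ≈ -1.7501

-1.7501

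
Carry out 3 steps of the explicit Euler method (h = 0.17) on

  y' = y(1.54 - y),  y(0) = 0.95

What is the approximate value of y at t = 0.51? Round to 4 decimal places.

1.2116

Euler: y_{n+1} = y_n + h·f(t_n, y_n).
t=0.000000, y=0.950000: f=0.560500 → y ← 0.950000 + 0.17·0.560500 = 1.045285
t=0.170000, y=1.045285: f=0.517118 → y ← 1.045285 + 0.17·0.517118 = 1.133195
t=0.340000, y=1.133195: f=0.460989 → y ← 1.133195 + 0.17·0.460989 = 1.211563
y(0.51) ≈ 1.2116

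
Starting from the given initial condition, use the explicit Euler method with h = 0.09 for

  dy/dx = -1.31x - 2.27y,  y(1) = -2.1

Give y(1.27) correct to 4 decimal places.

-1.3740

Euler: y_{n+1} = y_n + h·f(x_n, y_n).
x=1.000000, y=-2.100000: f=3.457000 → y ← -2.100000 + 0.09·3.457000 = -1.788870
x=1.090000, y=-1.788870: f=2.632835 → y ← -1.788870 + 0.09·2.632835 = -1.551915
x=1.180000, y=-1.551915: f=1.977047 → y ← -1.551915 + 0.09·1.977047 = -1.373981
y(1.27) ≈ -1.3740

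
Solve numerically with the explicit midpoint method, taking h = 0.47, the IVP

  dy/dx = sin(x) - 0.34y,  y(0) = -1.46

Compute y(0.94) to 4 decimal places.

-0.6813

Midpoint: k1 = f(x_n, y_n); k2 = f(x_n + h/2, y_n + (h/2)·k1); y_{n+1} = y_n + h·k2.
x=0.000000, y=-1.460000:
  k1 = f(0.000000, -1.460000) = 0.496400
  k2 = f(0.235000, -1.343346) = 0.689581
  y ← -1.460000 + 0.47·0.689581 = -1.135897
x=0.470000, y=-1.135897:
  k1 = f(0.470000, -1.135897) = 0.839091
  k2 = f(0.705000, -0.938711) = 0.967195
  y ← -1.135897 + 0.47·0.967195 = -0.681315
y(0.94) ≈ -0.6813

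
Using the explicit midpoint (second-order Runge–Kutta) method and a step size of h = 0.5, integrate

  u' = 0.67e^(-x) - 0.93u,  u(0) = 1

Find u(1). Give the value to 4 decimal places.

Midpoint: k1 = f(x_n, u_n); k2 = f(x_n + h/2, u_n + (h/2)·k1); u_{n+1} = u_n + h·k2.
x=0.000000, u=1.000000:
  k1 = f(0.000000, 1.000000) = -0.260000
  k2 = f(0.250000, 0.935000) = -0.347753
  u ← 1.000000 + 0.5·(-0.347753) = 0.826123
x=0.500000, u=0.826123:
  k1 = f(0.500000, 0.826123) = -0.361919
  k2 = f(0.750000, 0.735643) = -0.367663
  u ← 0.826123 + 0.5·(-0.367663) = 0.642292
u(1) ≈ 0.6423

0.6423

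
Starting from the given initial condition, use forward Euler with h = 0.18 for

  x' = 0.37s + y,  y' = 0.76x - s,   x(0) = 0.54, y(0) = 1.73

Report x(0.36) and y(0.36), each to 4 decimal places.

1.1881, 1.8879

Euler on (x,y): x_{n+1} = x_n + h·x', y_{n+1} = y_n + h·y'.
0.000000: (0.540000, 1.730000); f=(1.730000, 0.410400) → (0.851400, 1.803872)
0.180000: (0.851400, 1.803872); f=(1.870472, 0.467064) → (1.188085, 1.887944)
(x(0.36), y(0.36)) ≈ (1.1881, 1.8879)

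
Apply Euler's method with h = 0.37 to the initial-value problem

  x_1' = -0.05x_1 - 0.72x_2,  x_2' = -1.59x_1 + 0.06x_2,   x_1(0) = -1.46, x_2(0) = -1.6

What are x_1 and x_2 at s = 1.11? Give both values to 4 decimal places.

-0.7131, 0.2536

Euler on (x_1,x_2): x_1_{n+1} = x_1_n + h·x_1', x_2_{n+1} = x_2_n + h·x_2'.
0.000000: (-1.460000, -1.600000); f=(1.225000, 2.225400) → (-1.006750, -0.776602)
0.370000: (-1.006750, -0.776602); f=(0.609491, 1.554136) → (-0.781238, -0.201572)
0.740000: (-0.781238, -0.201572); f=(0.184193, 1.230075) → (-0.713087, 0.253556)
(x_1(1.11), x_2(1.11)) ≈ (-0.7131, 0.2536)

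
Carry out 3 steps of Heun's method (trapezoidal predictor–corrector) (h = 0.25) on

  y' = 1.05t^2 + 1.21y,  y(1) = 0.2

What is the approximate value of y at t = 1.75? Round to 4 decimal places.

2.7186

Heun: k1 = f(t_n, y_n); k2 = f(t_n + h, y_n + h·k1); y_{n+1} = y_n + (h/2)·(k1 + k2).
t=1.000000, y=0.200000:
  k1 = f(1.000000, 0.200000) = 1.292000
  k2 = f(1.250000, 0.523000) = 2.273455
  y ← 0.200000 + (0.25/2)·(1.292000 + 2.273455) = 0.645682
t=1.250000, y=0.645682:
  k1 = f(1.250000, 0.645682) = 2.421900
  k2 = f(1.500000, 1.251157) = 3.876400
  y ← 0.645682 + (0.25/2)·(2.421900 + 3.876400) = 1.432969
t=1.500000, y=1.432969:
  k1 = f(1.500000, 1.432969) = 4.096393
  k2 = f(1.750000, 2.457068) = 6.188677
  y ← 1.432969 + (0.25/2)·(4.096393 + 6.188677) = 2.718603
y(1.75) ≈ 2.7186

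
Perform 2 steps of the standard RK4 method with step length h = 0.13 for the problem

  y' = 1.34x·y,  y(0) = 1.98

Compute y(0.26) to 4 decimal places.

2.0717

RK4: k1 = f(x_n, y_n); k2 = f(x_n + h/2, y_n + (h/2)·k1); k3 = f(x_n + h/2, y_n + (h/2)·k2); k4 = f(x_n + h, y_n + h·k3); y_{n+1} = y_n + (h/6)·(k1 + 2k2 + 2k3 + k4).
x=0.000000, y=1.980000:
  k1 = f(0.000000, 1.980000) = 0.000000
  k2 = f(0.065000, 1.980000) = 0.172458
  k3 = f(0.065000, 1.991210) = 0.173434
  k4 = f(0.130000, 2.002546) = 0.348844
  y ← 1.980000 + (0.13/6)·(k1 + 2k2 + 2k3 + k4) = 2.002547
x=0.130000, y=2.002547:
  k1 = f(0.130000, 2.002547) = 0.348844
  k2 = f(0.195000, 2.025222) = 0.529190
  k3 = f(0.195000, 2.036944) = 0.532254
  k4 = f(0.260000, 2.071740) = 0.721794
  y ← 2.002547 + (0.13/6)·(k1 + 2k2 + 2k3 + k4) = 2.071740
y(0.26) ≈ 2.0717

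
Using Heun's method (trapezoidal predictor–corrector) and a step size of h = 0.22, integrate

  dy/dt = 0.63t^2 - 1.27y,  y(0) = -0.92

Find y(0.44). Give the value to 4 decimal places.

-0.5125

Heun: k1 = f(t_n, y_n); k2 = f(t_n + h, y_n + h·k1); y_{n+1} = y_n + (h/2)·(k1 + k2).
t=0.000000, y=-0.920000:
  k1 = f(0.000000, -0.920000) = 1.168400
  k2 = f(0.220000, -0.662952) = 0.872441
  y ← -0.920000 + (0.22/2)·(1.168400 + 0.872441) = -0.695507
t=0.220000, y=-0.695507:
  k1 = f(0.220000, -0.695507) = 0.913787
  k2 = f(0.440000, -0.494474) = 0.749951
  y ← -0.695507 + (0.22/2)·(0.913787 + 0.749951) = -0.512496
y(0.44) ≈ -0.5125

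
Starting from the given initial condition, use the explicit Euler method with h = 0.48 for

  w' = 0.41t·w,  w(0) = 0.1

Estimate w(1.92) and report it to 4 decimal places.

0.1670

Euler: w_{n+1} = w_n + h·f(t_n, w_n).
t=0.000000, w=0.100000: f=0.000000 → w ← 0.100000 + 0.48·0.000000 = 0.100000
t=0.480000, w=0.100000: f=0.019680 → w ← 0.100000 + 0.48·0.019680 = 0.109446
t=0.960000, w=0.109446: f=0.043078 → w ← 0.109446 + 0.48·0.043078 = 0.130124
t=1.440000, w=0.130124: f=0.076825 → w ← 0.130124 + 0.48·0.076825 = 0.167000
w(1.92) ≈ 0.1670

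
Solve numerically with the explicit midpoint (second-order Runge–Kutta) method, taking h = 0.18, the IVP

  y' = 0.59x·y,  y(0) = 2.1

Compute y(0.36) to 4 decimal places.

2.1814

Midpoint: k1 = f(x_n, y_n); k2 = f(x_n + h/2, y_n + (h/2)·k1); y_{n+1} = y_n + h·k2.
x=0.000000, y=2.100000:
  k1 = f(0.000000, 2.100000) = 0.000000
  k2 = f(0.090000, 2.100000) = 0.111510
  y ← 2.100000 + 0.18·0.111510 = 2.120072
x=0.180000, y=2.120072:
  k1 = f(0.180000, 2.120072) = 0.225152
  k2 = f(0.270000, 2.140335) = 0.340955
  y ← 2.120072 + 0.18·0.340955 = 2.181444
y(0.36) ≈ 2.1814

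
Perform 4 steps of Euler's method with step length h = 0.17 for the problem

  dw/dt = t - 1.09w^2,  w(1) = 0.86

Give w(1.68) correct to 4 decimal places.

Euler: w_{n+1} = w_n + h·f(t_n, w_n).
t=1.000000, w=0.860000: f=0.193836 → w ← 0.860000 + 0.17·0.193836 = 0.892952
t=1.170000, w=0.892952: f=0.300874 → w ← 0.892952 + 0.17·0.300874 = 0.944101
t=1.340000, w=0.944101: f=0.368455 → w ← 0.944101 + 0.17·0.368455 = 1.006738
t=1.510000, w=1.006738: f=0.405262 → w ← 1.006738 + 0.17·0.405262 = 1.075632
w(1.68) ≈ 1.0756

1.0756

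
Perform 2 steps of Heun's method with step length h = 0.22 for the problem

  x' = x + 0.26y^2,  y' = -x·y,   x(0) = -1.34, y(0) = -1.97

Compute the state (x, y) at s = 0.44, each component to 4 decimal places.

Heun on (x,y): k1 = f(s_n, state_n); k2 = f(s_n + h, state_n + h·k1); state_{n+1} = state_n + (h/2)·(k1 + k2).
0.000000: (-1.340000, -1.970000)
  k1 = (-0.330966, -2.639800)
  predictor → (-1.412813, -2.550756)
  k2 = (0.278840, -3.603740)
  → (-1.345734, -2.656789)
0.220000: (-1.345734, -2.656789)
  k1 = (0.489484, -3.575331)
  predictor → (-1.238047, -3.443362)
  k2 = (1.844706, -4.263046)
  → (-1.088973, -3.519011)
(x(0.44), y(0.44)) ≈ (-1.0890, -3.5190)

-1.0890, -3.5190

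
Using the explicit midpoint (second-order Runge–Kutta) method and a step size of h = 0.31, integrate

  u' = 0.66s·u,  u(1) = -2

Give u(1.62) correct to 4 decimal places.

-3.3779

Midpoint: k1 = f(s_n, u_n); k2 = f(s_n + h/2, u_n + (h/2)·k1); u_{n+1} = u_n + h·k2.
s=1.000000, u=-2.000000:
  k1 = f(1.000000, -2.000000) = -1.320000
  k2 = f(1.155000, -2.204600) = -1.680567
  u ← -2.000000 + 0.31·(-1.680567) = -2.520976
s=1.310000, u=-2.520976:
  k1 = f(1.310000, -2.520976) = -2.179636
  k2 = f(1.465000, -2.858819) = -2.764192
  u ← -2.520976 + 0.31·(-2.764192) = -3.377875
u(1.62) ≈ -3.3779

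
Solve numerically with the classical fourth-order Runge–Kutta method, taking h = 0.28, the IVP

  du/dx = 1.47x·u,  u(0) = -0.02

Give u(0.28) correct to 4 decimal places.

RK4: k1 = f(x_n, u_n); k2 = f(x_n + h/2, u_n + (h/2)·k1); k3 = f(x_n + h/2, u_n + (h/2)·k2); k4 = f(x_n + h, u_n + h·k3); u_{n+1} = u_n + (h/6)·(k1 + 2k2 + 2k3 + k4).
x=0.000000, u=-0.020000:
  k1 = f(0.000000, -0.020000) = 0.000000
  k2 = f(0.140000, -0.020000) = -0.004116
  k3 = f(0.140000, -0.020576) = -0.004235
  k4 = f(0.280000, -0.021186) = -0.008720
  u ← -0.020000 + (0.28/6)·(k1 + 2k2 + 2k3 + k4) = -0.021186
u(0.28) ≈ -0.0212

-0.0212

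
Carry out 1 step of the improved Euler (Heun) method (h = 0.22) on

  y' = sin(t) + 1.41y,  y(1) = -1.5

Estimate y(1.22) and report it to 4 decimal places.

-1.8129

Heun: k1 = f(t_n, y_n); k2 = f(t_n + h, y_n + h·k1); y_{n+1} = y_n + (h/2)·(k1 + k2).
t=1.000000, y=-1.500000:
  k1 = f(1.000000, -1.500000) = -1.273529
  k2 = f(1.220000, -1.780176) = -1.570949
  y ← -1.500000 + (0.22/2)·(-1.273529 + (-1.570949)) = -1.812893
y(1.22) ≈ -1.8129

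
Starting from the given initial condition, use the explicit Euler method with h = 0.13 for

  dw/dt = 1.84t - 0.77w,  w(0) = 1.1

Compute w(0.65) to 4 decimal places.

Euler: w_{n+1} = w_n + h·f(t_n, w_n).
t=0.000000, w=1.100000: f=-0.847000 → w ← 1.100000 + 0.13·(-0.847000) = 0.989890
t=0.130000, w=0.989890: f=-0.523015 → w ← 0.989890 + 0.13·(-0.523015) = 0.921898
t=0.260000, w=0.921898: f=-0.231461 → w ← 0.921898 + 0.13·(-0.231461) = 0.891808
t=0.390000, w=0.891808: f=0.030908 → w ← 0.891808 + 0.13·0.030908 = 0.895826
t=0.520000, w=0.895826: f=0.267014 → w ← 0.895826 + 0.13·0.267014 = 0.930538
w(0.65) ≈ 0.9305

0.9305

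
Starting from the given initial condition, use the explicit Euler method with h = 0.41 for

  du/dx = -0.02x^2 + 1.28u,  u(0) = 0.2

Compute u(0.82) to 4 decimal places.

0.4636

Euler: u_{n+1} = u_n + h·f(x_n, u_n).
x=0.000000, u=0.200000: f=0.256000 → u ← 0.200000 + 0.41·0.256000 = 0.304960
x=0.410000, u=0.304960: f=0.386987 → u ← 0.304960 + 0.41·0.386987 = 0.463625
u(0.82) ≈ 0.4636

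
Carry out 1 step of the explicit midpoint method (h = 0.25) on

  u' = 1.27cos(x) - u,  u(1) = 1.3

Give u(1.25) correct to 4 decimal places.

1.1311

Midpoint: k1 = f(x_n, u_n); k2 = f(x_n + h/2, u_n + (h/2)·k1); u_{n+1} = u_n + h·k2.
x=1.000000, u=1.300000:
  k1 = f(1.000000, 1.300000) = -0.613816
  k2 = f(1.125000, 1.223273) = -0.675679
  u ← 1.300000 + 0.25·(-0.675679) = 1.131080
u(1.25) ≈ 1.1311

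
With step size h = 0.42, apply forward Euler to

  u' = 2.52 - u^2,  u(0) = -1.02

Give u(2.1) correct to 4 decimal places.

1.5789

Euler: u_{n+1} = u_n + h·f(t_n, u_n).
t=0.000000, u=-1.020000: f=1.479600 → u ← -1.020000 + 0.42·1.479600 = -0.398568
t=0.420000, u=-0.398568: f=2.361144 → u ← -0.398568 + 0.42·2.361144 = 0.593112
t=0.840000, u=0.593112: f=2.168218 → u ← 0.593112 + 0.42·2.168218 = 1.503764
t=1.260000, u=1.503764: f=0.258695 → u ← 1.503764 + 0.42·0.258695 = 1.612415
t=1.680000, u=1.612415: f=-0.079884 → u ← 1.612415 + 0.42·(-0.079884) = 1.578864
u(2.1) ≈ 1.5789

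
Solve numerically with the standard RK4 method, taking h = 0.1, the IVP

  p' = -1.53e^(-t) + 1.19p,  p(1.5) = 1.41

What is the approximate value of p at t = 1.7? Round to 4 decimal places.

RK4: k1 = f(t_n, p_n); k2 = f(t_n + h/2, p_n + (h/2)·k1); k3 = f(t_n + h/2, p_n + (h/2)·k2); k4 = f(t_n + h, p_n + h·k3); p_{n+1} = p_n + (h/6)·(k1 + 2k2 + 2k3 + k4).
t=1.500000, p=1.410000:
  k1 = f(1.500000, 1.410000) = 1.336511
  k2 = f(1.550000, 1.476826) = 1.432683
  k3 = f(1.550000, 1.481634) = 1.438405
  k4 = f(1.600000, 1.553841) = 1.540169
  p ← 1.410000 + (0.1/6)·(k1 + 2k2 + 2k3 + k4) = 1.553648
t=1.600000, p=1.553648:
  k1 = f(1.600000, 1.553648) = 1.539939
  k2 = f(1.650000, 1.630645) = 1.646631
  k3 = f(1.650000, 1.635979) = 1.652979
  k4 = f(1.700000, 1.718945) = 1.766039
  p ← 1.553648 + (0.1/6)·(k1 + 2k2 + 2k3 + k4) = 1.718734
p(1.7) ≈ 1.7187

1.7187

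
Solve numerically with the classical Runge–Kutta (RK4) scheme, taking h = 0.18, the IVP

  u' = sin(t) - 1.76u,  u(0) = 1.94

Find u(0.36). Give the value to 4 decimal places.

RK4: k1 = f(t_n, u_n); k2 = f(t_n + h/2, u_n + (h/2)·k1); k3 = f(t_n + h/2, u_n + (h/2)·k2); k4 = f(t_n + h, u_n + h·k3); u_{n+1} = u_n + (h/6)·(k1 + 2k2 + 2k3 + k4).
t=0.000000, u=1.940000:
  k1 = f(0.000000, 1.940000) = -3.414400
  k2 = f(0.090000, 1.632704) = -2.783680
  k3 = f(0.090000, 1.689469) = -2.883586
  k4 = f(0.180000, 1.420954) = -2.321850
  u ← 1.940000 + (0.18/6)·(k1 + 2k2 + 2k3 + k4) = 1.427876
t=0.180000, u=1.427876:
  k1 = f(0.180000, 1.427876) = -2.334033
  k2 = f(0.270000, 1.217814) = -1.876620
  k3 = f(0.270000, 1.258981) = -1.949075
  k4 = f(0.360000, 1.077043) = -1.543322
  u ← 1.427876 + (0.18/6)·(k1 + 2k2 + 2k3 + k4) = 1.082014
u(0.36) ≈ 1.0820

1.0820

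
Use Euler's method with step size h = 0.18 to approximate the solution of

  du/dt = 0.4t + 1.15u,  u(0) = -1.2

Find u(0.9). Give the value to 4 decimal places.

-2.9148

Euler: u_{n+1} = u_n + h·f(t_n, u_n).
t=0.000000, u=-1.200000: f=-1.380000 → u ← -1.200000 + 0.18·(-1.380000) = -1.448400
t=0.180000, u=-1.448400: f=-1.593660 → u ← -1.448400 + 0.18·(-1.593660) = -1.735259
t=0.360000, u=-1.735259: f=-1.851548 → u ← -1.735259 + 0.18·(-1.851548) = -2.068537
t=0.540000, u=-2.068537: f=-2.162818 → u ← -2.068537 + 0.18·(-2.162818) = -2.457845
t=0.720000, u=-2.457845: f=-2.538521 → u ← -2.457845 + 0.18·(-2.538521) = -2.914778
u(0.9) ≈ -2.9148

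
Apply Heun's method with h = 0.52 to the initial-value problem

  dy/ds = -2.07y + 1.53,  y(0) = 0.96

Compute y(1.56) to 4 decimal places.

0.7672

Heun: k1 = f(s_n, y_n); k2 = f(s_n + h, y_n + h·k1); y_{n+1} = y_n + (h/2)·(k1 + k2).
s=0.000000, y=0.960000:
  k1 = f(0.000000, 0.960000) = -0.457200
  k2 = f(0.520000, 0.722256) = 0.034930
  y ← 0.960000 + (0.52/2)·(-0.457200 + 0.034930) = 0.850210
s=0.520000, y=0.850210:
  k1 = f(0.520000, 0.850210) = -0.229934
  k2 = f(1.040000, 0.730644) = 0.017567
  y ← 0.850210 + (0.52/2)·(-0.229934 + 0.017567) = 0.794994
s=1.040000, y=0.794994:
  k1 = f(1.040000, 0.794994) = -0.115638
  k2 = f(1.560000, 0.734862) = 0.008835
  y ← 0.794994 + (0.52/2)·(-0.115638 + 0.008835) = 0.767225
y(1.56) ≈ 0.7672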